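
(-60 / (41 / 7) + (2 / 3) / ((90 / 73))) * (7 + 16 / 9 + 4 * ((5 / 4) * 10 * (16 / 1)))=-390933253 / 49815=-7847.70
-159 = -159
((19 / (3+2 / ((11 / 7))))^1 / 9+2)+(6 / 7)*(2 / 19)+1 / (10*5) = 7325809 / 2812950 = 2.60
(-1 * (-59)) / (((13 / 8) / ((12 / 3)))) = 1888 / 13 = 145.23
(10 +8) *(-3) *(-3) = 162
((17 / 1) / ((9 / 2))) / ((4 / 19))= 323 / 18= 17.94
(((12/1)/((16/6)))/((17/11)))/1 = 99/34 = 2.91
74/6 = 37/3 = 12.33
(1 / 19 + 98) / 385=1863 / 7315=0.25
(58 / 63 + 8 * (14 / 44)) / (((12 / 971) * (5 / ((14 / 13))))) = 1166171 / 19305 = 60.41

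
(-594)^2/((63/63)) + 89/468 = 352836.19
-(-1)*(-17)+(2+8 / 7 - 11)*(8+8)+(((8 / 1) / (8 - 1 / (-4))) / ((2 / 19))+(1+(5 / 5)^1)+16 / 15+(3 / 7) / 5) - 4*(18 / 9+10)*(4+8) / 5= -56722 / 231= -245.55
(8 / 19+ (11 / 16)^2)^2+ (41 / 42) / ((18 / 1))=3813920885 / 4471455744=0.85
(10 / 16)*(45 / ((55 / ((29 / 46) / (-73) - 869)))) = -131315895 / 295504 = -444.38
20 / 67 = 0.30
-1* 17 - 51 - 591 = -659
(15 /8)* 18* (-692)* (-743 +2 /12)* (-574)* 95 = -946034017425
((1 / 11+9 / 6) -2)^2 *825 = 138.07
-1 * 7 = -7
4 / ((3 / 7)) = 28 / 3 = 9.33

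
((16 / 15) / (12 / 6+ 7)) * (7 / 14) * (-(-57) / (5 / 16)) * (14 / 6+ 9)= 82688 / 675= 122.50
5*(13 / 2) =65 / 2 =32.50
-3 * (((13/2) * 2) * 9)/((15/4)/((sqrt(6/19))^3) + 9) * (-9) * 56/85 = -87340032/1704505 + 3841344 * sqrt(114)/340901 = 69.07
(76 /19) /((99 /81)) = 36 /11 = 3.27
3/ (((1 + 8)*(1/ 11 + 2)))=11/ 69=0.16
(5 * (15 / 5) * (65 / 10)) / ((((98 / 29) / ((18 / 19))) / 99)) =5038605 / 1862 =2706.02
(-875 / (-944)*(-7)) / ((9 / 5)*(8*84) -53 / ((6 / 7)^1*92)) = -0.01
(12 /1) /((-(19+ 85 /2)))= -8 /41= -0.20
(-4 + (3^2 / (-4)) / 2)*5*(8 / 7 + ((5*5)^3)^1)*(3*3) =-201811635 / 56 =-3603779.20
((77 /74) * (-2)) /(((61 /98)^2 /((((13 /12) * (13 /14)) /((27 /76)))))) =-15.21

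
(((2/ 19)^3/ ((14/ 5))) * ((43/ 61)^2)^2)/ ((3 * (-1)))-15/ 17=-29916278769325/ 33903798560583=-0.88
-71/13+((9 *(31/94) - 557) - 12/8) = -342767/611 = -560.99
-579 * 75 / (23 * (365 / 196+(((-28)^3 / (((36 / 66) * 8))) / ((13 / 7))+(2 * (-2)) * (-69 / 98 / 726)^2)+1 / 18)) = 71441173693890 / 102425770032359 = 0.70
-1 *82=-82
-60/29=-2.07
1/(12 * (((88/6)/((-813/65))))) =-813/11440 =-0.07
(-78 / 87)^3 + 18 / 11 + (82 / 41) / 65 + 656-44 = 10688643468 / 17438135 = 612.95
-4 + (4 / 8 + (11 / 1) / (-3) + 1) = -37 / 6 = -6.17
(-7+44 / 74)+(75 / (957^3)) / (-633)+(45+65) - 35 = 469364118915449 / 6842581717851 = 68.59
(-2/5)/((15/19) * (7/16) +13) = -608/20285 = -0.03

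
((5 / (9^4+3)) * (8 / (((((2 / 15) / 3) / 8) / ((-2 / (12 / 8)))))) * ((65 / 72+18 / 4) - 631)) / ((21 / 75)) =112607500 / 34461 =3267.68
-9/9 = -1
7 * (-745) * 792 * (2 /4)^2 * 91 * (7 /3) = -219249030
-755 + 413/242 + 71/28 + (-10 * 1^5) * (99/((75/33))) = -20096899/16940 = -1186.36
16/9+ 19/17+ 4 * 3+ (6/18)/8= 18283/1224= 14.94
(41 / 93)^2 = 1681 / 8649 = 0.19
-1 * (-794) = 794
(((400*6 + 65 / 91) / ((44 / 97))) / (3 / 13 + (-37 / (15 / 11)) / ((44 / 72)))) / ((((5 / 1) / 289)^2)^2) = -29564801677352461 / 22106700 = -1337368385.03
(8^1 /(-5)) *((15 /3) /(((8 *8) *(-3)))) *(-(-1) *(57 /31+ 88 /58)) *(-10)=-15085 /10788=-1.40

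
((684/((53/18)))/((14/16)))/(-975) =-0.27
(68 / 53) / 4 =17 / 53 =0.32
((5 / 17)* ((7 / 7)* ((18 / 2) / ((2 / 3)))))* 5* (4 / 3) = 450 / 17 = 26.47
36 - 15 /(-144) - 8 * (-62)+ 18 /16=25595 /48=533.23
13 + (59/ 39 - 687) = -26227/ 39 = -672.49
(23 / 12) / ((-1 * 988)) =-23 / 11856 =-0.00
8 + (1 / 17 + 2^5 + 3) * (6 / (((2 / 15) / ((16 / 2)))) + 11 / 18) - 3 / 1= 1935083 / 153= 12647.60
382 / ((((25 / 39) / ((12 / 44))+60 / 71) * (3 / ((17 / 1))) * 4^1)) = 8990943 / 53090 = 169.35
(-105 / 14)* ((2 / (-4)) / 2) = 15 / 8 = 1.88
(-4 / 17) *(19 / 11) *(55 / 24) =-95 / 102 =-0.93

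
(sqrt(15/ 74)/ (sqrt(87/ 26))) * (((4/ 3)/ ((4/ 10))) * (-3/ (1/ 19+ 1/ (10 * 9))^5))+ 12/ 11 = 12/ 11 - 146211169851000000 * sqrt(69745)/ 16509435036077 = -2338862.43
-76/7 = -10.86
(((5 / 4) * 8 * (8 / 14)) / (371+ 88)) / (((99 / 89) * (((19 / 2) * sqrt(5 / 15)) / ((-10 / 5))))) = -14240 * sqrt(3) / 6043653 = -0.00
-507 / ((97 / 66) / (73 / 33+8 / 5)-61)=637806 / 76253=8.36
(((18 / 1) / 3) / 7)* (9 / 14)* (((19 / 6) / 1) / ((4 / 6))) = 513 / 196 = 2.62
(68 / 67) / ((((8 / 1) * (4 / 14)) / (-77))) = -9163 / 268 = -34.19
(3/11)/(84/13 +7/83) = 3237/77693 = 0.04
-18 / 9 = -2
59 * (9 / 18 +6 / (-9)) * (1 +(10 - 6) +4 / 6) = -1003 / 18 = -55.72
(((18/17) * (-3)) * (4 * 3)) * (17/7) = -648/7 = -92.57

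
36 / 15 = 12 / 5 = 2.40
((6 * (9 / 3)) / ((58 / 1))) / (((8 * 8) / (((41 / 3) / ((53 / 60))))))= 1845 / 24592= 0.08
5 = 5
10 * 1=10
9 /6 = 3 /2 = 1.50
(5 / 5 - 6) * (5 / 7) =-25 / 7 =-3.57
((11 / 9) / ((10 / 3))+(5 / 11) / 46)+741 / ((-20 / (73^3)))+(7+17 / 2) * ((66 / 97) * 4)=-21222620884919 / 1472460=-14413037.29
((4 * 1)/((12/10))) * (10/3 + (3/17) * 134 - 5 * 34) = -72940/153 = -476.73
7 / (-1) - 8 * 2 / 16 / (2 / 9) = -23 / 2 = -11.50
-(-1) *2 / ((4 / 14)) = 7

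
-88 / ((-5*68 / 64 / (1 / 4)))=352 / 85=4.14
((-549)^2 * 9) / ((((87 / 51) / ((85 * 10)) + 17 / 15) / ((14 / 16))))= 58795800075 / 28124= 2090591.67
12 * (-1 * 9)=-108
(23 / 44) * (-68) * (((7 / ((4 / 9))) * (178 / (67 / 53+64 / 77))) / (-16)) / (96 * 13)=15948177 / 6695936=2.38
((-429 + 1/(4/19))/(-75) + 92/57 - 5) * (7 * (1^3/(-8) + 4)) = 2808631/45600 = 61.59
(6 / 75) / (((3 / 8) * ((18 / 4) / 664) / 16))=339968 / 675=503.66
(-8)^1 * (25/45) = -40/9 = -4.44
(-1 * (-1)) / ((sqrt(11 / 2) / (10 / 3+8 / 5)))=74 * sqrt(22) / 165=2.10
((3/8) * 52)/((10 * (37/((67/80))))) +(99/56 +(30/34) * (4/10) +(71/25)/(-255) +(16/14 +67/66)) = 5012011399/1162392000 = 4.31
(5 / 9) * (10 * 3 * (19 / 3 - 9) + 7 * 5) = -25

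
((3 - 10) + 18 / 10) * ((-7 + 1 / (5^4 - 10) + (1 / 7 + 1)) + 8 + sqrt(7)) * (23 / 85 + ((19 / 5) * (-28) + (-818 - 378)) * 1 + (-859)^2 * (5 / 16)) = -4053770877 * sqrt(7) / 3400 - 1559350530686 / 609875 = -5711327.35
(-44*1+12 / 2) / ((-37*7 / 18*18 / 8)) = 304 / 259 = 1.17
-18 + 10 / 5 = -16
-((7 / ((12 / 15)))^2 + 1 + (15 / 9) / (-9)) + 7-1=-71.38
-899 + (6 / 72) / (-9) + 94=-86941 / 108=-805.01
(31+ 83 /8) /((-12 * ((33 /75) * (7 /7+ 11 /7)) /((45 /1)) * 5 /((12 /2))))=-164.56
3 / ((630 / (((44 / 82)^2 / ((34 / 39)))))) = 1573 / 1000195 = 0.00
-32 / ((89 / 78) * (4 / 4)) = -28.04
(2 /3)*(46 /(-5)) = -92 /15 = -6.13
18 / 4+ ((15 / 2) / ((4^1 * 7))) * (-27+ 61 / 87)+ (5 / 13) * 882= 1777031 / 5278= 336.69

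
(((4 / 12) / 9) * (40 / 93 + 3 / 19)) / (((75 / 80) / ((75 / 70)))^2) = 66496 / 2337741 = 0.03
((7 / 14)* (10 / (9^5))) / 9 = 5 / 531441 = 0.00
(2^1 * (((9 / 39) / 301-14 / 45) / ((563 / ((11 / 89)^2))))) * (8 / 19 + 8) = -0.00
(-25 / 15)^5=-3125 / 243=-12.86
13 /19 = 0.68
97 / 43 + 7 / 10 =1271 / 430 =2.96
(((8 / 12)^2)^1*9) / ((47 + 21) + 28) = 1 / 24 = 0.04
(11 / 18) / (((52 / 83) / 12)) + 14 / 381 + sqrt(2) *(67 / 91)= 67 *sqrt(2) / 91 + 116315 / 9906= 12.78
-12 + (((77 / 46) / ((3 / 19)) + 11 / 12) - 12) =-3445 / 276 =-12.48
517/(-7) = -517/7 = -73.86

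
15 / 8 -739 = -5897 / 8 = -737.12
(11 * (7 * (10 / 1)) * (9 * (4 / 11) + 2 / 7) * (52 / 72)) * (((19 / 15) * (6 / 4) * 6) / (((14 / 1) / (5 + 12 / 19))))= 190567 / 21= 9074.62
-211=-211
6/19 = 0.32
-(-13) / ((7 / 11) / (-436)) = -8906.86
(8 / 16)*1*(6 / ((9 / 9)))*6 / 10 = 9 / 5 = 1.80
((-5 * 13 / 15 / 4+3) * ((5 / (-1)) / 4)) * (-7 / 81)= 805 / 3888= 0.21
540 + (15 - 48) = 507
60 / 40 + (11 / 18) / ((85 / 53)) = 1439 / 765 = 1.88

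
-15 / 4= -3.75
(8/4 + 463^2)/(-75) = -2858.28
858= 858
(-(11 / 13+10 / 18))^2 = 26896 / 13689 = 1.96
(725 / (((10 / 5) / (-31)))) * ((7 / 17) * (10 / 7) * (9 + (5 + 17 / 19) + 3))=-2247500 / 19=-118289.47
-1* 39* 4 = -156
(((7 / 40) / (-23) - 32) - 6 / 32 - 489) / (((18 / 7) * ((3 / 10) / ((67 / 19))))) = -2382.46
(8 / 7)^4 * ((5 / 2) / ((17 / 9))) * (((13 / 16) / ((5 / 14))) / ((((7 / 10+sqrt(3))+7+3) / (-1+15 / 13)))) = 4930560 / 65009819 -460800 * sqrt(3) / 65009819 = 0.06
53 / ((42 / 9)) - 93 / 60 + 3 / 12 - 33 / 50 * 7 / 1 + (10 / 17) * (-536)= -1843649 / 5950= -309.86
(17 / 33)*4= 68 / 33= 2.06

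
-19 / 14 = -1.36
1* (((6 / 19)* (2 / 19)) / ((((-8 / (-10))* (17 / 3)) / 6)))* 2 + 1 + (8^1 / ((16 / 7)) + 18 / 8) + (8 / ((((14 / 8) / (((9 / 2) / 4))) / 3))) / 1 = 3826197 / 171836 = 22.27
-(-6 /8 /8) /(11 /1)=3 /352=0.01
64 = 64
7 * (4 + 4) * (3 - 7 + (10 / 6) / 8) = -637 / 3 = -212.33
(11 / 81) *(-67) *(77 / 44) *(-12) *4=20636 / 27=764.30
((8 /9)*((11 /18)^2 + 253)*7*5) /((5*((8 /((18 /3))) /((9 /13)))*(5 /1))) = 574651 /3510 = 163.72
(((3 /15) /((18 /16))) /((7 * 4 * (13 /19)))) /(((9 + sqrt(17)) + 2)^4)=9253 /4277295360 - 4807 * sqrt(17) /9980355840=0.00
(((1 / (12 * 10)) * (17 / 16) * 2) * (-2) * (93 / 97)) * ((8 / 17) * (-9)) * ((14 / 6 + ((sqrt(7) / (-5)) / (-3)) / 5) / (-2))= -651 / 3880 - 93 * sqrt(7) / 97000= -0.17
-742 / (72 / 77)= -28567 / 36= -793.53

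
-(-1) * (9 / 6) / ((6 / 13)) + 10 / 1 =53 / 4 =13.25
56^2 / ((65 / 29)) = 90944 / 65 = 1399.14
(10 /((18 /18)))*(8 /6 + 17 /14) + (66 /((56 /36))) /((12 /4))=39.62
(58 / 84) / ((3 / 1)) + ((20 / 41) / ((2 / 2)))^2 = 99149 / 211806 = 0.47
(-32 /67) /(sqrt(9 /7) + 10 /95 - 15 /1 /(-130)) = -0.35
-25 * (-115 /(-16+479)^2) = 2875 /214369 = 0.01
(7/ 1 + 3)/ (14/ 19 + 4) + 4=55/ 9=6.11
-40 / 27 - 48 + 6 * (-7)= -2470 / 27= -91.48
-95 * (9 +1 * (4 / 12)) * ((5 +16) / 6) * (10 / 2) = -46550 / 3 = -15516.67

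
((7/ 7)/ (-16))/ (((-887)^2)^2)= -1/ 9904087349776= -0.00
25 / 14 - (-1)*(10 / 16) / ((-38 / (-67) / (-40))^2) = 15720525 / 5054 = 3110.51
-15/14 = -1.07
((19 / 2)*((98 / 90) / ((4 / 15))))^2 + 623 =1225609 / 576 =2127.79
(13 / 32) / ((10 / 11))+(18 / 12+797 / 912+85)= 1601851 / 18240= 87.82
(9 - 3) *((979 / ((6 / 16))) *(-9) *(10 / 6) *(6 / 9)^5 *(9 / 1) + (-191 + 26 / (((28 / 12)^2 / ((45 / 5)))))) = -279359.23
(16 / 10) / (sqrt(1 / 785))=8* sqrt(785) / 5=44.83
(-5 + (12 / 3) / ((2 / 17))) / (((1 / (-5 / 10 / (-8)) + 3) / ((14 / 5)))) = 406 / 95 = 4.27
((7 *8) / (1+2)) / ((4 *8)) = 7 / 12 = 0.58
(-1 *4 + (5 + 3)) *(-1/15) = -4/15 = -0.27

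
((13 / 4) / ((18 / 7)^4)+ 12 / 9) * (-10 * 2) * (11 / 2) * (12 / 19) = -32509675 / 332424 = -97.80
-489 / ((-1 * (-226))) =-2.16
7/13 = 0.54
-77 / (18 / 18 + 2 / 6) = -231 / 4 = -57.75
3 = 3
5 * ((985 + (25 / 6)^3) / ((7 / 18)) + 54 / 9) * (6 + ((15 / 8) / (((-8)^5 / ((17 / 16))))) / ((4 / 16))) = 342853977545 / 4194304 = 81742.76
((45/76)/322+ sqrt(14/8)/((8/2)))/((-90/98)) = -49 * sqrt(7)/360-7/3496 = -0.36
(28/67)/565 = 28/37855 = 0.00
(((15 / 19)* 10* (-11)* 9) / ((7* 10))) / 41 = -1485 / 5453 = -0.27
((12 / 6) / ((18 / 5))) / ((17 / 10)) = 50 / 153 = 0.33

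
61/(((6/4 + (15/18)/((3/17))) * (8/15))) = 8235/448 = 18.38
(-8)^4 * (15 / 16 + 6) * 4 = 113664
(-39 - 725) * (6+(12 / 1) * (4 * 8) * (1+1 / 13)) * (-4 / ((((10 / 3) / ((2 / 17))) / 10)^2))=600027264 / 3757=159709.15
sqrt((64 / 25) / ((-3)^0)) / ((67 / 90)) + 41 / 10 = 4187 / 670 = 6.25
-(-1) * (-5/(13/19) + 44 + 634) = 8719/13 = 670.69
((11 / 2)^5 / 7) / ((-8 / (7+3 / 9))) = -1771561 / 2688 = -659.06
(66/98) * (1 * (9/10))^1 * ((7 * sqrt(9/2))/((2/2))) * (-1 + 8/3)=297 * sqrt(2)/28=15.00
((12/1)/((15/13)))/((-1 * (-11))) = 52/55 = 0.95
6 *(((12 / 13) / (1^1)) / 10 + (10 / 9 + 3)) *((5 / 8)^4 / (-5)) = -0.77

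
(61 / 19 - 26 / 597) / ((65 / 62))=2227226 / 737295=3.02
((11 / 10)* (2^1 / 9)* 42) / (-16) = -0.64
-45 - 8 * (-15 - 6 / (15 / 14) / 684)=64181 / 855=75.07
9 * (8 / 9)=8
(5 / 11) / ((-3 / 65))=-9.85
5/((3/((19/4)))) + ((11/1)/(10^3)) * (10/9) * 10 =1447/180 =8.04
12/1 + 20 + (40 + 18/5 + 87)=813/5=162.60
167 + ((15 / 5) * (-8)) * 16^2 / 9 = -515.67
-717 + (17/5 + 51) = -3313/5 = -662.60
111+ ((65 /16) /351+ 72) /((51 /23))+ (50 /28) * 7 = 3436459 /22032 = 155.98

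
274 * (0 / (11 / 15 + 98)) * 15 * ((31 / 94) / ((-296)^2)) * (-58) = 0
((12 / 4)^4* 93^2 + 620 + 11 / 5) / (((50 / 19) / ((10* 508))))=33839487312 / 25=1353579492.48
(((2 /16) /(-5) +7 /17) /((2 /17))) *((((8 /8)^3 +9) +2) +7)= 4997 /80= 62.46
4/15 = 0.27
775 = 775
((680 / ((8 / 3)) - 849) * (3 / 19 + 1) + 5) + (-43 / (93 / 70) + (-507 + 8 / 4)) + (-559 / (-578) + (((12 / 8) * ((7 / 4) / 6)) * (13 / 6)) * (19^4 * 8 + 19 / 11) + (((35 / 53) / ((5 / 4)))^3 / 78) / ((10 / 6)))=1716948184762410075841 / 1739474318318880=987050.03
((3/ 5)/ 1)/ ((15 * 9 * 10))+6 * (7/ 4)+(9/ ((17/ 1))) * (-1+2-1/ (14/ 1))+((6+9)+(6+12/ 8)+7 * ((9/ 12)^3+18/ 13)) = 5138976379/ 111384000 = 46.14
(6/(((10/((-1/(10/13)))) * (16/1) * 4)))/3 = -13/3200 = -0.00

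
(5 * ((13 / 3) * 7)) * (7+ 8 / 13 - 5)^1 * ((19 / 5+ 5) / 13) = 10472 / 39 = 268.51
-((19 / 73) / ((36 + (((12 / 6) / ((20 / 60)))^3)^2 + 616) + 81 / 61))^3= -1556862679 / 9349716002817484919329453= -0.00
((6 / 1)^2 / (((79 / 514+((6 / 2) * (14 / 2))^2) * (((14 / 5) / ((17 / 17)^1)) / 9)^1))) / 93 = 138780 / 49205401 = 0.00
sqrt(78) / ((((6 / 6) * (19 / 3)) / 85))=255 * sqrt(78) / 19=118.53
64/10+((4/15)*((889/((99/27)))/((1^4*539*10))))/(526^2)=18747565887/2929307150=6.40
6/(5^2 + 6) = 6/31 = 0.19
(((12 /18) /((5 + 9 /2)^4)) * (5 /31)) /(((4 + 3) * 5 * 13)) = 32 /1102906623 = 0.00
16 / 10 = 8 / 5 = 1.60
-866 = -866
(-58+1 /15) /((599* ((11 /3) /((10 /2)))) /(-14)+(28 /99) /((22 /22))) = 401478 /215477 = 1.86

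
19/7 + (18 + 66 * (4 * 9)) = 16777/7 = 2396.71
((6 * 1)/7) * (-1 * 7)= -6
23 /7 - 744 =-5185 /7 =-740.71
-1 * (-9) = 9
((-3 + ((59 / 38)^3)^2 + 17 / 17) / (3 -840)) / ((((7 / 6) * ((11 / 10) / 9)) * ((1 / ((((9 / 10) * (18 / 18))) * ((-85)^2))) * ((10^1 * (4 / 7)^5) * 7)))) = -161293480936104195 / 1051370810310656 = -153.41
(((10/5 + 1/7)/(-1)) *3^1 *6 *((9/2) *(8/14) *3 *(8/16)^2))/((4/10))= -18225/98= -185.97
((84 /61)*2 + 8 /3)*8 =43.37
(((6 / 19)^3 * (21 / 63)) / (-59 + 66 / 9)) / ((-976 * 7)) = 27 / 907925830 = 0.00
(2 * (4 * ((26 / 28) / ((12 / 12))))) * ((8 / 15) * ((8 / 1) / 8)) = 416 / 105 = 3.96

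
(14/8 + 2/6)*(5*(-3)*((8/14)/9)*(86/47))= -10750/2961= -3.63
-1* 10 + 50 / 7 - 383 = -2701 / 7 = -385.86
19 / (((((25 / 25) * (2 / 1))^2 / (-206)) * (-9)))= 108.72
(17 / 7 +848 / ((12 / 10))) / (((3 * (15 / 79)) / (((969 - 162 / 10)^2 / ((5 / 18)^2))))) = 320387605460928 / 21875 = 14646290535.36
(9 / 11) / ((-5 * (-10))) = 0.02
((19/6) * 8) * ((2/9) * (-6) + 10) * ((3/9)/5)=1976/135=14.64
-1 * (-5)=5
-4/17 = -0.24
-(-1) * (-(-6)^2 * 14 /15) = -168 /5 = -33.60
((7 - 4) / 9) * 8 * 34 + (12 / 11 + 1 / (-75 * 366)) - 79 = 12.76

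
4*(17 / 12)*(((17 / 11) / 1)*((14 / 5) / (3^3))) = 4046 / 4455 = 0.91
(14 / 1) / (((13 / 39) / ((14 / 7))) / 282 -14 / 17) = -402696 / 23671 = -17.01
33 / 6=11 / 2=5.50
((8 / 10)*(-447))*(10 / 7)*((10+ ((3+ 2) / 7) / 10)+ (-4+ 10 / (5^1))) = -202044 / 49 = -4123.35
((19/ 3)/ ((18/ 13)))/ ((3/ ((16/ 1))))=1976/ 81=24.40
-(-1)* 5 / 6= 5 / 6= 0.83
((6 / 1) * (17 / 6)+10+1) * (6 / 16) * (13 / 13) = 21 / 2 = 10.50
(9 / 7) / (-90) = -1 / 70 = -0.01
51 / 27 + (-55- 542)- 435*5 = -24931 / 9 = -2770.11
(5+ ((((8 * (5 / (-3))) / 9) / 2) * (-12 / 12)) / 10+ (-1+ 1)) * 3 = 137 / 9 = 15.22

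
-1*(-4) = 4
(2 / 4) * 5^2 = 25 / 2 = 12.50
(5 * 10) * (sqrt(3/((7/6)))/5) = 30 * sqrt(14)/7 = 16.04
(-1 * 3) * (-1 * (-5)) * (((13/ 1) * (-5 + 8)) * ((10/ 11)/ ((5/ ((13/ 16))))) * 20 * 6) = -114075/ 11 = -10370.45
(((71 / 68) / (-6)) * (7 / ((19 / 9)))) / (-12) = 497 / 10336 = 0.05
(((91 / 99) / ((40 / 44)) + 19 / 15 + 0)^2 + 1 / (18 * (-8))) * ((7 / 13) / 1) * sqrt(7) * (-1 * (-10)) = 235025 * sqrt(7) / 8424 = 73.82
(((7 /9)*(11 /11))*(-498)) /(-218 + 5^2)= 1162 /579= 2.01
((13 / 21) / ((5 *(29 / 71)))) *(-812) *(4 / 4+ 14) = -3692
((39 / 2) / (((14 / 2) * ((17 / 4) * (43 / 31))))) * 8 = 19344 / 5117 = 3.78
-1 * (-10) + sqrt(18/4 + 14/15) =sqrt(4890)/30 + 10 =12.33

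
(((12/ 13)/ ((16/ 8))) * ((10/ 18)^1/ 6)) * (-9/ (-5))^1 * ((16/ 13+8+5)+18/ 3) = 263/ 169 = 1.56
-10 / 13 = -0.77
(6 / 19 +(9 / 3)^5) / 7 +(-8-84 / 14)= 2761 / 133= 20.76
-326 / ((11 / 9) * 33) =-8.08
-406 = -406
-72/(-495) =0.15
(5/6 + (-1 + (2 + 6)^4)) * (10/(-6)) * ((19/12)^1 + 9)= -15605125/216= -72245.95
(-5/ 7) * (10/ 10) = -5/ 7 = -0.71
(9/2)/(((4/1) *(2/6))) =27/8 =3.38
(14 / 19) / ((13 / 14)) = 196 / 247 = 0.79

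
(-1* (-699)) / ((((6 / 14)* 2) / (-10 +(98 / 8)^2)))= 3655071 / 32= 114220.97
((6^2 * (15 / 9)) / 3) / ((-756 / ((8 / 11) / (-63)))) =40 / 130977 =0.00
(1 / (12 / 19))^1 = 19 / 12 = 1.58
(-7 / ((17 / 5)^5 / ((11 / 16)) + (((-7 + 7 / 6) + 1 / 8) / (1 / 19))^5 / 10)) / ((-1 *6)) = -0.00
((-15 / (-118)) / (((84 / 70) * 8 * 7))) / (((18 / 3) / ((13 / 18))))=325 / 1427328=0.00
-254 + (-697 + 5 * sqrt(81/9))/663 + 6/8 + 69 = -491359/2652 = -185.28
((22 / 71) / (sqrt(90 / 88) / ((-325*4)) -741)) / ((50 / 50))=-80814448000 / 193260405623787 + 11440*sqrt(55) / 193260405623787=-0.00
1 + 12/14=13/7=1.86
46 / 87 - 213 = -212.47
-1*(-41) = 41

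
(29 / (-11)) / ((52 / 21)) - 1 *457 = -262013 / 572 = -458.06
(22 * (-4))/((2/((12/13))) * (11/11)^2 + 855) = -528/5143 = -0.10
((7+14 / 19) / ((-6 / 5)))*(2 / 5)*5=-245 / 19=-12.89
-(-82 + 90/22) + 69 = 1616/11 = 146.91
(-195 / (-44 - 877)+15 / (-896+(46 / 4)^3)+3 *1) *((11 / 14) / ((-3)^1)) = -27312197 / 32228553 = -0.85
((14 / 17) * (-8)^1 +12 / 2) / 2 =-5 / 17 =-0.29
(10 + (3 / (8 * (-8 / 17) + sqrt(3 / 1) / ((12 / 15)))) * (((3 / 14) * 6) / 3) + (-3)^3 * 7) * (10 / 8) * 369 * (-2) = 47988450 * sqrt(3) / 307027 + 101686261725 / 614054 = 165868.96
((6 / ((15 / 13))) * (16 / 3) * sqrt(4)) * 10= 1664 / 3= 554.67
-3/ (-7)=3/ 7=0.43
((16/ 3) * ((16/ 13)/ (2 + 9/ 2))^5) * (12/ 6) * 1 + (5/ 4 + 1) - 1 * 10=-12816544774661/ 1654301902188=-7.75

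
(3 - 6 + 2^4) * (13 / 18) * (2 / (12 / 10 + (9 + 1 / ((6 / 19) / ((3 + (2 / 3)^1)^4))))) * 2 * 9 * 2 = 1642680 / 1415681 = 1.16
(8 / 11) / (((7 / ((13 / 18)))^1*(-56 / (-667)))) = 8671 / 9702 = 0.89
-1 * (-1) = 1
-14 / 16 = -7 / 8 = -0.88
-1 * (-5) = 5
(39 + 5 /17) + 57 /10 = 7649 /170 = 44.99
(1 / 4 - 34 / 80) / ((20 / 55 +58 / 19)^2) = -43681 / 2913120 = -0.01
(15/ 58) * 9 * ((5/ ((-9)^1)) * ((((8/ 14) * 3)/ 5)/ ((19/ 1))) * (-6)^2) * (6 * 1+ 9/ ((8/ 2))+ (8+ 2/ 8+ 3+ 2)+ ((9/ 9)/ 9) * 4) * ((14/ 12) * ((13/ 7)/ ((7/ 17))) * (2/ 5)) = -1047540/ 26999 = -38.80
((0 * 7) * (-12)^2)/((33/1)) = 0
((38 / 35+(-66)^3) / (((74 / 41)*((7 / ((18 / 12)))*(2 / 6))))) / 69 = -618832803 / 416990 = -1484.05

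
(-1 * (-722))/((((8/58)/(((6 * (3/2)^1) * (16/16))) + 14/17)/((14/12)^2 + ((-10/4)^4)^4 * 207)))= 50592605581111993843/121962496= 414821008427.97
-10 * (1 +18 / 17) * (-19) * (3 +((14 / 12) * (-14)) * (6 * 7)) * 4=-18167800 / 17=-1068694.12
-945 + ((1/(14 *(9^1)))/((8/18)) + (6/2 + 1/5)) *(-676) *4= -337613/35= -9646.09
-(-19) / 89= 0.21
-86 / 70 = -43 / 35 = -1.23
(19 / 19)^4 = 1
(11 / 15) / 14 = 11 / 210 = 0.05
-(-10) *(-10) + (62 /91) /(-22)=-100131 /1001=-100.03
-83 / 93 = -0.89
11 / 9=1.22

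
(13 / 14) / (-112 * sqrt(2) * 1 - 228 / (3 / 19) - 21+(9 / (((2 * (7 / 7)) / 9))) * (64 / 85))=-19247995 / 29372791378+751400 * sqrt(2) / 14686395689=-0.00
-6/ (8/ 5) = -15/ 4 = -3.75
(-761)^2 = 579121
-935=-935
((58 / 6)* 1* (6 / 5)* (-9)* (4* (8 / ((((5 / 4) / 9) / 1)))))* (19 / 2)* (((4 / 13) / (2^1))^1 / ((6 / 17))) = -32372352 / 325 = -99607.24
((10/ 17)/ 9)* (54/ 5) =12/ 17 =0.71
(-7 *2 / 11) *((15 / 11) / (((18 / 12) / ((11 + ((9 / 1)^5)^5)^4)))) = -37185958442622467707431664214076964138245899580678103094970315004317793741522859311838290966400000 / 121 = -307321970600185683532493100000000000000000000000000000000000000000000000000000000000000000000000.00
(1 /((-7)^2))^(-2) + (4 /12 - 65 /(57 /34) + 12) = 135350 /57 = 2374.56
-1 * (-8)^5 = 32768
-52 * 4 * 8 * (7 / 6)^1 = -5824 / 3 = -1941.33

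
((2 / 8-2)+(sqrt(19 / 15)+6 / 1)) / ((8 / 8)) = sqrt(285) / 15+17 / 4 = 5.38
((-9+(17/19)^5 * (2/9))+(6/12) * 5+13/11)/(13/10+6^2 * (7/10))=-2544858539/12992091453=-0.20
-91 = -91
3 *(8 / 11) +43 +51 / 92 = 46285 / 1012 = 45.74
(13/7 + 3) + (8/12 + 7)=263/21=12.52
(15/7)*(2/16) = 15/56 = 0.27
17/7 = 2.43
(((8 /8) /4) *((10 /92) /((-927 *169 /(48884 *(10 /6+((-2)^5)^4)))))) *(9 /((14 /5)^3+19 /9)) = -284911089375 /85677254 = -3325.40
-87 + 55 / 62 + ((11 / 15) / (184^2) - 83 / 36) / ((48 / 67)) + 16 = -166241313139 / 2266997760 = -73.33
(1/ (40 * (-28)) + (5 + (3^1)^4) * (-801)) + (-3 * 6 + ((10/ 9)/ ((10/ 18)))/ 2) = -77171361/ 1120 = -68903.00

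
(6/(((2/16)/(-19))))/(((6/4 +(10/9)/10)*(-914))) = 0.62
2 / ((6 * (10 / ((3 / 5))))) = 1 / 50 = 0.02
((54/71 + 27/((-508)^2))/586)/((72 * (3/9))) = 4645791/85896086272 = 0.00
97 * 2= 194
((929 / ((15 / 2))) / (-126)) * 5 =-929 / 189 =-4.92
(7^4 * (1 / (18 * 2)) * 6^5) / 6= 86436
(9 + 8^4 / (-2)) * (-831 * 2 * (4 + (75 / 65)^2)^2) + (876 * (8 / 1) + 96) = 2751248738562 / 28561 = 96328865.89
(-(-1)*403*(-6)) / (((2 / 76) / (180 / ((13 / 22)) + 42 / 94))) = -1317425724 / 47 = -28030334.55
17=17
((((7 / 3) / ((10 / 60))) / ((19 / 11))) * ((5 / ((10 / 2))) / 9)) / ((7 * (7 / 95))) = 110 / 63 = 1.75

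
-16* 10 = -160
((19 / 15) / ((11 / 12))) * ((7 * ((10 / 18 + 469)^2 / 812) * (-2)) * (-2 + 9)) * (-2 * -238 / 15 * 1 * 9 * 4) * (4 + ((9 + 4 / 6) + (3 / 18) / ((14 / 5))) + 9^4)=-16218616572504416 / 58725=-276179081694.41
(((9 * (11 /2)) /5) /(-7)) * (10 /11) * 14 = -18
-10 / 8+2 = 3 / 4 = 0.75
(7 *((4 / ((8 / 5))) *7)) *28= 3430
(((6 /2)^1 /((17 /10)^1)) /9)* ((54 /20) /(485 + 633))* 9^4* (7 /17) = 413343 /323102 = 1.28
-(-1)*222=222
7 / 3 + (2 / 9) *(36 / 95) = 689 / 285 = 2.42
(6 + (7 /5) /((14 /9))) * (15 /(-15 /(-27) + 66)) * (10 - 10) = 0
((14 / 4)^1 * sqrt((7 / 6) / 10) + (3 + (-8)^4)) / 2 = 2050.10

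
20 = 20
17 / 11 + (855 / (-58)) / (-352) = 32407 / 20416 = 1.59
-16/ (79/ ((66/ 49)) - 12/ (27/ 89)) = -3168/ 3781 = -0.84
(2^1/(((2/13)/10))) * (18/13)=180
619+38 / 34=10542 / 17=620.12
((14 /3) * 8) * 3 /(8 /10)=140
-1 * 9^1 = -9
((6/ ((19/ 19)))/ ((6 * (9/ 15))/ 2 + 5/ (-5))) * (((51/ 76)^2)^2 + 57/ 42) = 5464456185/ 467070464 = 11.70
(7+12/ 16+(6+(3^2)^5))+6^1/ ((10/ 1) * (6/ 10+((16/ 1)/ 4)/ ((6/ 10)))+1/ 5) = 258222703/ 4372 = 59062.83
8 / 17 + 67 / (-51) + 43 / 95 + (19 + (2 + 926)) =946.61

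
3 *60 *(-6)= -1080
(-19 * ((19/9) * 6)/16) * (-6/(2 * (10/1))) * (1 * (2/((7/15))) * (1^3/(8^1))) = 2.42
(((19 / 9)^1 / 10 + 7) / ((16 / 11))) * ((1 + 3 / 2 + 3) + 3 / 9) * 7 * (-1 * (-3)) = 349811 / 576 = 607.31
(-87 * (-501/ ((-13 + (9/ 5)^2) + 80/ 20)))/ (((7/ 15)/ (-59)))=107151375/ 112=956708.71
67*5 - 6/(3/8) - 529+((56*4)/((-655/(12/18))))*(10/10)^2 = -413098/1965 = -210.23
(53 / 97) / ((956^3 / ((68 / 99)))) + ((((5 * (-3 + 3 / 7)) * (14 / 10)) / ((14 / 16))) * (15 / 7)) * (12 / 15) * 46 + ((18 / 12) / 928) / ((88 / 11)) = -154728425532121251017 / 95381614776881664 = -1622.20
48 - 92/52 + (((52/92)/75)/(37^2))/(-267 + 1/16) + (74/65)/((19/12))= 116964157289489/2491260098925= 46.95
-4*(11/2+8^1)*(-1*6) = 324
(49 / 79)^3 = 117649 / 493039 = 0.24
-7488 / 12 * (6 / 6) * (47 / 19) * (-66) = 101876.21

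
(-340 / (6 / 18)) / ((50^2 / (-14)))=714 / 125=5.71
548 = 548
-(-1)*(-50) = -50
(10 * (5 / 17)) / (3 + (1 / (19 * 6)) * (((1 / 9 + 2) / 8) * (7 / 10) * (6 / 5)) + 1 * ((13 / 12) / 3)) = 180000 / 205819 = 0.87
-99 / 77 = -9 / 7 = -1.29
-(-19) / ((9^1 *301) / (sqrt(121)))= 0.08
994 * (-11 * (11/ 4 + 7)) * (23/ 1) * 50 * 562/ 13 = -5299983150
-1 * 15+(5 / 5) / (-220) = -3301 / 220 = -15.00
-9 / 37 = -0.24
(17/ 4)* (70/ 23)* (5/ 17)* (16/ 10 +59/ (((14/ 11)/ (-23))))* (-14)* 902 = 51145458.91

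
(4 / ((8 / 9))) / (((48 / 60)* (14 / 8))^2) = 225 / 98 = 2.30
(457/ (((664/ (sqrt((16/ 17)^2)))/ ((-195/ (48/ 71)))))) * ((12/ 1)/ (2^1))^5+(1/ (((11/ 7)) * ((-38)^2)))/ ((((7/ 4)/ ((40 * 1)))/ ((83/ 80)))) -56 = -16281739023279/ 11206162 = -1452927.33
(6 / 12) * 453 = 453 / 2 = 226.50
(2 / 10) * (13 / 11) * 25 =65 / 11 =5.91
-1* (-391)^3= 59776471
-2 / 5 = -0.40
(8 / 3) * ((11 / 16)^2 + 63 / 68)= 6089 / 1632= 3.73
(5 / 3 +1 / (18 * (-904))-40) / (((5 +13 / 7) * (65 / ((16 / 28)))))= -623761 / 12692160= -0.05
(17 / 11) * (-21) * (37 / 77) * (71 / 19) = -133977 / 2299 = -58.28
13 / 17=0.76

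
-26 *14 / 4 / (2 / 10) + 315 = -140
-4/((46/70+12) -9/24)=-1120/3439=-0.33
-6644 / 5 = -1328.80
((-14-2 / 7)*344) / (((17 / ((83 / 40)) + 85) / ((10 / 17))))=-5710400 / 184093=-31.02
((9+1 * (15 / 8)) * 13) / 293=1131 / 2344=0.48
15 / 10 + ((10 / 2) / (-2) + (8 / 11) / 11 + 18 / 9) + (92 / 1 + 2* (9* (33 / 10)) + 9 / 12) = 153.22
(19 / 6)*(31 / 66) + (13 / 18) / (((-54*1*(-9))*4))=572651 / 384912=1.49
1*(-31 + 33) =2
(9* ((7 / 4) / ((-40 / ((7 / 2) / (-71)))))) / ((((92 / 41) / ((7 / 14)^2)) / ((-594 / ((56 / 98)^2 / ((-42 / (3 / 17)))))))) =31312802367 / 33443840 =936.28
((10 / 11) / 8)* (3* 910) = 310.23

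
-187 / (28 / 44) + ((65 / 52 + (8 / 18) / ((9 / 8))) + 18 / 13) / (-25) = -216691427 / 737100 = -293.98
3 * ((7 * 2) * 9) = 378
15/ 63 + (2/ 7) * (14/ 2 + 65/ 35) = 407/ 147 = 2.77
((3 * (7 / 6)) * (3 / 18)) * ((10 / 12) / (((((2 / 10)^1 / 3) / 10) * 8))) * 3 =875 / 32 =27.34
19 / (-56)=-19 / 56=-0.34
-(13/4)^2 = -169/16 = -10.56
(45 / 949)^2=2025 / 900601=0.00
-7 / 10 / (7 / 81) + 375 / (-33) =-2141 / 110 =-19.46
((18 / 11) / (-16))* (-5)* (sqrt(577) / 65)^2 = 5193 / 74360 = 0.07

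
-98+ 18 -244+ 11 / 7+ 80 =-1697 / 7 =-242.43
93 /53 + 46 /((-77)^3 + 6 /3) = 1.75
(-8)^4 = 4096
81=81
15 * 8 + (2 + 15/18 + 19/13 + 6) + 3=10397/78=133.29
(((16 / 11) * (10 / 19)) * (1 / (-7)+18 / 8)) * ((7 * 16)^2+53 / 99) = 2930905240 / 144837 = 20235.89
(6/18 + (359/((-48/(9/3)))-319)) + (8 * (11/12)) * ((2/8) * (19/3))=-47447/144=-329.49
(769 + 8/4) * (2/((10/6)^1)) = 4626/5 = 925.20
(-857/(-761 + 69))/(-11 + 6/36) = -2571/22490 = -0.11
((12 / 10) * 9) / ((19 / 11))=594 / 95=6.25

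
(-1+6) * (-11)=-55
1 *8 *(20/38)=80/19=4.21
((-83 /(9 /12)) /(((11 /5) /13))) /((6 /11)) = -10790 /9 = -1198.89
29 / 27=1.07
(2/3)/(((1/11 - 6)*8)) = -11/780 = -0.01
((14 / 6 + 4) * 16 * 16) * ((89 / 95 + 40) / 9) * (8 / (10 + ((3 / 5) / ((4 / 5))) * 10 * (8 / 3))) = 3982336 / 2025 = 1966.59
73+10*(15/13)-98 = -175/13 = -13.46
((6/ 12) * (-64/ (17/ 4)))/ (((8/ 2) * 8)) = -4/ 17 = -0.24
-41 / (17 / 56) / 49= -328 / 119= -2.76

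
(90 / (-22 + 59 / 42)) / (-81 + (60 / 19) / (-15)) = 14364 / 266939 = 0.05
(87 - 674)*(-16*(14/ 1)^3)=25771648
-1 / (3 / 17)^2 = -289 / 9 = -32.11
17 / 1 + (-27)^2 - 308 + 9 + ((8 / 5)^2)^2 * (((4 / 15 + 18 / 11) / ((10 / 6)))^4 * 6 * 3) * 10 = 1753002005248371 / 714892578125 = 2452.12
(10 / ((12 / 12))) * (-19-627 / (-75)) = -532 / 5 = -106.40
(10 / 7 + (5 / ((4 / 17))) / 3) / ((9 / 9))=8.51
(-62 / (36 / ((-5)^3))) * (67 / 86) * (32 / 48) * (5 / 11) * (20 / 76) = 6490625 / 485298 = 13.37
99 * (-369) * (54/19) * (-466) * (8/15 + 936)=4304616649344/95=45311754203.62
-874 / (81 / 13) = -11362 / 81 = -140.27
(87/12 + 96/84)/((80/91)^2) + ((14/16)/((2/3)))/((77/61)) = 670171/56320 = 11.90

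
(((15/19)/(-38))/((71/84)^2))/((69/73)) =-1287720/41855423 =-0.03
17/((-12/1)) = -17/12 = -1.42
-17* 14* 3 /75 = -238 /25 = -9.52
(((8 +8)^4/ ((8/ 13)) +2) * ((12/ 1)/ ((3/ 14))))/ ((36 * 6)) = 745486/ 27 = 27610.59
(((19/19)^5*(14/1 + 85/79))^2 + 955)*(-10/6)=-36893180/18723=-1970.47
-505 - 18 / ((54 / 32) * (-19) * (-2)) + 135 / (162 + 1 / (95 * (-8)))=-3540102119 / 7017783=-504.45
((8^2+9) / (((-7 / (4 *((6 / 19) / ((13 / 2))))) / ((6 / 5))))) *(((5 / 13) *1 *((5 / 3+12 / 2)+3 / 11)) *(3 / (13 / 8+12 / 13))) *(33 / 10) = -66099456 / 2290925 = -28.85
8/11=0.73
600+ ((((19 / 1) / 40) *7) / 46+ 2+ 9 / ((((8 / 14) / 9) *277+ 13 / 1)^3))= 602.07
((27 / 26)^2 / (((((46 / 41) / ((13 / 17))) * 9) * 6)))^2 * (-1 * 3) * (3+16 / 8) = -18381735 / 6614243584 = -0.00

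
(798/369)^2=70756/15129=4.68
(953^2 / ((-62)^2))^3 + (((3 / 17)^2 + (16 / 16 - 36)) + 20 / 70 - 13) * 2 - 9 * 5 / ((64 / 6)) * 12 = 1515473962953725177663 / 114906876586432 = 13188714.27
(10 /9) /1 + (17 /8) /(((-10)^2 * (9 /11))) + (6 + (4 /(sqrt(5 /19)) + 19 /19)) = 15.93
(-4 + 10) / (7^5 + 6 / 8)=24 / 67231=0.00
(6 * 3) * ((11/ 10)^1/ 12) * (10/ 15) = 11/ 10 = 1.10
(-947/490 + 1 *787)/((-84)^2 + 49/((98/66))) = 0.11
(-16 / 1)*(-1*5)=80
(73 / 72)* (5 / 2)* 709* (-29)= -52116.42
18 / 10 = 1.80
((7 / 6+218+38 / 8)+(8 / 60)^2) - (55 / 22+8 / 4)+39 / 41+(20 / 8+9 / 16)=32980949 / 147600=223.45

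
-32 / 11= -2.91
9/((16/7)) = 63/16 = 3.94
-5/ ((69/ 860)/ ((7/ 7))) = -4300/ 69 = -62.32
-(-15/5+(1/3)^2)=26/9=2.89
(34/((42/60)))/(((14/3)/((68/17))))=2040/49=41.63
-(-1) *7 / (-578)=-7 / 578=-0.01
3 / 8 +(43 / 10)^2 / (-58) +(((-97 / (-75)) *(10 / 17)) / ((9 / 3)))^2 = 8181443 / 67886100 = 0.12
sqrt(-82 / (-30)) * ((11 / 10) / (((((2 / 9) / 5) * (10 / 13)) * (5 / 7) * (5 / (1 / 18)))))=1001 * sqrt(615) / 30000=0.83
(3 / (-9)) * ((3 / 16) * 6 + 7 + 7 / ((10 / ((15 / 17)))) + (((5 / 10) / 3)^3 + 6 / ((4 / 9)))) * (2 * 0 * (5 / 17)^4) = 0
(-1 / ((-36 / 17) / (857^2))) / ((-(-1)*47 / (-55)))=-686709815 / 1692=-405856.86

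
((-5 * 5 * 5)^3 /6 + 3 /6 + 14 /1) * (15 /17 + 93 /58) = -797816023 /986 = -809144.04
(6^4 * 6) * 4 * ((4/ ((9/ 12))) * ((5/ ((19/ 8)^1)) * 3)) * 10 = 199065600/ 19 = 10477136.84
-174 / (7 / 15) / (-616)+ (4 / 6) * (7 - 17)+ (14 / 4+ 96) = 604361 / 6468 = 93.44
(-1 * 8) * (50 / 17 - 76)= 9936 / 17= 584.47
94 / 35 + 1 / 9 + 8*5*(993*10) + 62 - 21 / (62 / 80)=3879026141 / 9765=397237.70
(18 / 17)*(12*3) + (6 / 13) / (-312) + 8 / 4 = 461015 / 11492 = 40.12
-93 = -93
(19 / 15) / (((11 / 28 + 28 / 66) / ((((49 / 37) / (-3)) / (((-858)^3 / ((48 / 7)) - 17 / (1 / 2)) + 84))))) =573496 / 77194855902525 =0.00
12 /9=4 /3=1.33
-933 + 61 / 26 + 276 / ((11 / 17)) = -144175 / 286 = -504.11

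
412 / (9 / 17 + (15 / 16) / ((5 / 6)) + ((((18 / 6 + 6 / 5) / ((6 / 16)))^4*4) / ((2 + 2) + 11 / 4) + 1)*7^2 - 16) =945540000 / 1048672833379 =0.00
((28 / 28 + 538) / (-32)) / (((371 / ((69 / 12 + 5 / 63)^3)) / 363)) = -4219329507679 / 1292433408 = -3264.64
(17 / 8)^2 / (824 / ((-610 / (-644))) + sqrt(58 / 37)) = 54083215795 / 10419022660632-26884225 * sqrt(2146) / 166704362570112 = 0.01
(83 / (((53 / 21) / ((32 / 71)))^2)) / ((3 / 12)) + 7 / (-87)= 12944431073 / 1231934703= 10.51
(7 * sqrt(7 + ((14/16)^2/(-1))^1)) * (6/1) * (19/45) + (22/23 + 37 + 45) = 127.23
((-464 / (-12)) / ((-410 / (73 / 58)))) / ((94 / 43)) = -3139 / 57810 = -0.05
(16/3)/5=1.07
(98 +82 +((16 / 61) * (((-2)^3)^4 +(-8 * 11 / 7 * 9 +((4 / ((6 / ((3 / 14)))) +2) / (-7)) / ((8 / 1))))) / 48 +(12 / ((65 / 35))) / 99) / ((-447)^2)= 230046119 / 227743363848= 0.00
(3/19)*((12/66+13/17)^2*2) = 187974/664411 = 0.28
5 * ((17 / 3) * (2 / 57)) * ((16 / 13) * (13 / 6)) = 1360 / 513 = 2.65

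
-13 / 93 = -0.14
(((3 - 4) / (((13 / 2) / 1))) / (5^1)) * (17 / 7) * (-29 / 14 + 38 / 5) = -6579 / 15925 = -0.41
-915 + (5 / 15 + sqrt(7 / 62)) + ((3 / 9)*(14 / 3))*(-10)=-8372 / 9 + sqrt(434) / 62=-929.89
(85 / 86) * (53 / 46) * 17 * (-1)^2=76585 / 3956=19.36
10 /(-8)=-5 /4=-1.25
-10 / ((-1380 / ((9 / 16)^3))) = 243 / 188416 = 0.00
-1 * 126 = -126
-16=-16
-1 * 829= -829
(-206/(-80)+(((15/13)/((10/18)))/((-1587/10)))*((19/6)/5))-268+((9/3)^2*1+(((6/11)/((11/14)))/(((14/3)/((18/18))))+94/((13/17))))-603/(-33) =-3830691349/33284680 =-115.09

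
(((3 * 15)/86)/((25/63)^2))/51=11907/182750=0.07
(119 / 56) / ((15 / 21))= 2.98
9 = 9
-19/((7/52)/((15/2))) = -7410/7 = -1058.57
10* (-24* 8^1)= -1920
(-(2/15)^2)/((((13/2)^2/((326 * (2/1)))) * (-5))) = 10432/190125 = 0.05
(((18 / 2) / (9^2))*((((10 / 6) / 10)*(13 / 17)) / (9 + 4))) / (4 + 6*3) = 1 / 20196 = 0.00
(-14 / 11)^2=196 / 121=1.62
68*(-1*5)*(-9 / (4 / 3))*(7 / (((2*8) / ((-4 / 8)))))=-16065 / 32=-502.03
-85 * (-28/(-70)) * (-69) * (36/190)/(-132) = -3519/1045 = -3.37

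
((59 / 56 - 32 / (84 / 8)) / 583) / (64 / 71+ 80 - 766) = 355 / 71107344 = 0.00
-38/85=-0.45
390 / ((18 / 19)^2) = 23465 / 54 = 434.54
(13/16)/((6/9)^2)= 1.83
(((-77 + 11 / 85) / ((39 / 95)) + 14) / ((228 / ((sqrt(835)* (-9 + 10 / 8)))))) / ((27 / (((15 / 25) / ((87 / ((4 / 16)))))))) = 74183* sqrt(835) / 197269020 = 0.01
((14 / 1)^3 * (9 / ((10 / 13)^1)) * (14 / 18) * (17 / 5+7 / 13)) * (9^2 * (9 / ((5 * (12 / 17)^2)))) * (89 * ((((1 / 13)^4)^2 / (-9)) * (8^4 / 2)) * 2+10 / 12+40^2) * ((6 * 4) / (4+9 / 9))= 112735101760197973652736 / 509831700625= 221122189189.09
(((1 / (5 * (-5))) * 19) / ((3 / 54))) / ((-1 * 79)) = 342 / 1975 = 0.17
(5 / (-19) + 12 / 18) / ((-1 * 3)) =-23 / 171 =-0.13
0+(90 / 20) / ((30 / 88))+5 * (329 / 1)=8291 / 5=1658.20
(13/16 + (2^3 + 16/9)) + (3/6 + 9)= 2893/144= 20.09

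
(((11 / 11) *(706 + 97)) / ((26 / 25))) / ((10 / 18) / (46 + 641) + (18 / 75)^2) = 13219.19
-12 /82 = -6 /41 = -0.15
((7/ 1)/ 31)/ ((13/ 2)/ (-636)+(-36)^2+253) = 8904/ 61079765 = 0.00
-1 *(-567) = 567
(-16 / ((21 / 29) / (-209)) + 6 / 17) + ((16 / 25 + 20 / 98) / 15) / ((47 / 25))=19235168 / 4165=4618.29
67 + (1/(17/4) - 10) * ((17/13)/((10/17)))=2944/65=45.29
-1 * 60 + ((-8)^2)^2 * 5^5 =12799940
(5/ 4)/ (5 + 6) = 5/ 44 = 0.11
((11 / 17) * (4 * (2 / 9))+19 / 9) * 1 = 137 / 51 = 2.69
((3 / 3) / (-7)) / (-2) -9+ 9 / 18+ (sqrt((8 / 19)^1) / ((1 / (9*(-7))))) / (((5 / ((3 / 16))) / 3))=-59 / 7 -567*sqrt(38) / 760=-13.03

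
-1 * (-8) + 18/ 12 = 19/ 2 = 9.50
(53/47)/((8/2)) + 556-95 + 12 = 473.28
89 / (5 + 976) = 89 / 981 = 0.09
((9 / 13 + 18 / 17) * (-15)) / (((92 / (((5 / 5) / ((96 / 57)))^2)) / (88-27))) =-127831905 / 20819968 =-6.14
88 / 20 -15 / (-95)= 433 / 95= 4.56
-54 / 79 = -0.68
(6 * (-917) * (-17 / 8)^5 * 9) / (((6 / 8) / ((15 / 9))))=4768098.89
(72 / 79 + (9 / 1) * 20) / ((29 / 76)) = 1086192 / 2291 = 474.11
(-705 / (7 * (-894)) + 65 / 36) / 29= 72025 / 1088892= 0.07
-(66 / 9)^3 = -10648 / 27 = -394.37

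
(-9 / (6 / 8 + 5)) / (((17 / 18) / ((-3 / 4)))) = 486 / 391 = 1.24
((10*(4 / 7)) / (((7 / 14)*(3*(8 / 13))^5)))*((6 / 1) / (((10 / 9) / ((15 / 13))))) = 142805 / 43008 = 3.32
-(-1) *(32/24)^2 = 16/9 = 1.78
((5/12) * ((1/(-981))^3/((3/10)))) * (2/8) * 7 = -175/67973482152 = -0.00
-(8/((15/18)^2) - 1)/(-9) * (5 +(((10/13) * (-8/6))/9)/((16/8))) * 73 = 6662053/15795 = 421.78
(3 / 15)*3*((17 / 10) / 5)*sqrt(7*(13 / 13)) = 51*sqrt(7) / 250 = 0.54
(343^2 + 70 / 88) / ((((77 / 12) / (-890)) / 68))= -134265980280 / 121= -1109636200.66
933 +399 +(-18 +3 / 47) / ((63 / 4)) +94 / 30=2194421 / 1645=1333.99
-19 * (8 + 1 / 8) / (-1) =1235 / 8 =154.38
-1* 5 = -5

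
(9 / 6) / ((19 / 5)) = 15 / 38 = 0.39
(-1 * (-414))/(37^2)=0.30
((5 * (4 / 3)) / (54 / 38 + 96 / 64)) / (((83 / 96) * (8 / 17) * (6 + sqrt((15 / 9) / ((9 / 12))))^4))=2586465 / 337023824- 888165 * sqrt(5) / 337023824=0.00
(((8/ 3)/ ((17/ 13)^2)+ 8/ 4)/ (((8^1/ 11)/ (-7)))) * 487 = -57860957/ 3468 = -16684.24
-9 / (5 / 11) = -99 / 5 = -19.80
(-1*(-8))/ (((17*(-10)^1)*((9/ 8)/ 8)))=-256/ 765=-0.33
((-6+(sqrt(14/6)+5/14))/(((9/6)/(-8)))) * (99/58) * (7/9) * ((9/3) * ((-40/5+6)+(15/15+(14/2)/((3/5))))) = 111232/87 - 19712 * sqrt(21)/261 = 932.43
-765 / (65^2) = -153 / 845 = -0.18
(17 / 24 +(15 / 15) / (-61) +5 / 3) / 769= 1151 / 375272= 0.00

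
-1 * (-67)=67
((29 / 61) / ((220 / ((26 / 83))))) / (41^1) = 377 / 22834130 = 0.00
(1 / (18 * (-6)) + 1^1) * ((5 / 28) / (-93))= -535 / 281232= -0.00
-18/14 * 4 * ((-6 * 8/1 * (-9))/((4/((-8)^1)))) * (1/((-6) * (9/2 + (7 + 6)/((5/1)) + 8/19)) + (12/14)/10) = 98869248/350105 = 282.40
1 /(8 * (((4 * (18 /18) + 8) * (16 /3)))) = 1 /512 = 0.00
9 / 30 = 3 / 10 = 0.30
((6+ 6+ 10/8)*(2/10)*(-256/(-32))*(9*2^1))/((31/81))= 154548/155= 997.08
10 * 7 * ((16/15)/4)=18.67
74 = 74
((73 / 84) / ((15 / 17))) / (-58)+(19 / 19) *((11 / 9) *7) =623999 / 73080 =8.54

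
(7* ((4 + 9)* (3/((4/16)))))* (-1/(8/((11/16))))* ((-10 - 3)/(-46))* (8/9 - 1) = 2.95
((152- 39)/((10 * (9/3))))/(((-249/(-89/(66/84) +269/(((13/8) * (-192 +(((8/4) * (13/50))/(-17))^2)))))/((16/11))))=511681770414352/203749382498805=2.51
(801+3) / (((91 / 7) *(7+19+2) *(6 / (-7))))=-67 / 26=-2.58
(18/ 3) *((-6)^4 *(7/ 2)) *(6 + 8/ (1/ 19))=4300128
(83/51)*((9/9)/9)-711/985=-244594/452115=-0.54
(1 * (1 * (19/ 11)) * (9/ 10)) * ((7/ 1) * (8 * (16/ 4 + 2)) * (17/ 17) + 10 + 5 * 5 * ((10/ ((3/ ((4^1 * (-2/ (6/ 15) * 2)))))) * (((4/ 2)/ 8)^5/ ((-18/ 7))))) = 22802869/ 42240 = 539.84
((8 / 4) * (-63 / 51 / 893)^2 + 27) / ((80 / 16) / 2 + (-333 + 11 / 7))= -29038312002 / 353760338135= -0.08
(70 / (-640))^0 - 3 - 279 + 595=314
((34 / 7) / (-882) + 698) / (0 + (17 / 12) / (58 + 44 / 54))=13686711568 / 472311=28978.18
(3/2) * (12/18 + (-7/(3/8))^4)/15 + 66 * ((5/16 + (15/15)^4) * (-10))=3653155/324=11275.17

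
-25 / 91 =-0.27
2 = 2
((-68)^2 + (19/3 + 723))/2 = 8030/3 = 2676.67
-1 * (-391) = 391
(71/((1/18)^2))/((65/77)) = 1771308/65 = 27250.89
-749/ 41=-18.27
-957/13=-73.62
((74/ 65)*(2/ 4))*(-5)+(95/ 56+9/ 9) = -0.15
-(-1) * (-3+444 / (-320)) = -351 / 80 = -4.39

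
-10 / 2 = -5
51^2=2601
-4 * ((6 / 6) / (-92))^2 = -1 / 2116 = -0.00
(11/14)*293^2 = 944339/14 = 67452.79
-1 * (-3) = 3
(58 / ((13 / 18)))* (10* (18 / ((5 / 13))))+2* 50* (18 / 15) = 37704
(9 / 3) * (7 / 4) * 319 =6699 / 4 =1674.75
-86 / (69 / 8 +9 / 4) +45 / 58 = -1241 / 174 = -7.13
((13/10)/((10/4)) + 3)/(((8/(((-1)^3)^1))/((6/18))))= -11/75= -0.15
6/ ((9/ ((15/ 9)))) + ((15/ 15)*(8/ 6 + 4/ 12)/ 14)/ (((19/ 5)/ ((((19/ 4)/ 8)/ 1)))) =4555/ 4032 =1.13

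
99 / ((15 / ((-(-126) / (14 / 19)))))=5643 / 5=1128.60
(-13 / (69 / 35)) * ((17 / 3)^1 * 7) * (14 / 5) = -151606 / 207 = -732.40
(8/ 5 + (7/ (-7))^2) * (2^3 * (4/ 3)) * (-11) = -305.07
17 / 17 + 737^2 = 543170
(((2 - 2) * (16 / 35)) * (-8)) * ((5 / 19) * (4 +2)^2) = 0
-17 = -17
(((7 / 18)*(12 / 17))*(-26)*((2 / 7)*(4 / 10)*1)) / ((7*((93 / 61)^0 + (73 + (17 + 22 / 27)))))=-1872 / 1475005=-0.00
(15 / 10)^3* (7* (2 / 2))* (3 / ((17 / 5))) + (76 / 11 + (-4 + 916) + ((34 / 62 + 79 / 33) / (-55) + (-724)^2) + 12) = 525127.70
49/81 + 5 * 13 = 5314/81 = 65.60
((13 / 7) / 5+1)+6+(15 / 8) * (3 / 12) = 7.84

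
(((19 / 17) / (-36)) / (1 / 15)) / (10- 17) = 95 / 1428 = 0.07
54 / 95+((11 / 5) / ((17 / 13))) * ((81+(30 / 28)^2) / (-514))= 9747315 / 32540312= 0.30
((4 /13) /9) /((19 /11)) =44 /2223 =0.02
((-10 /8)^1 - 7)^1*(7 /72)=-77 /96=-0.80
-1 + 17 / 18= -1 / 18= -0.06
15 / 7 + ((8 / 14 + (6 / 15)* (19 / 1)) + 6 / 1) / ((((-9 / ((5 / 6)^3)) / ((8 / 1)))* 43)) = 144335 / 73143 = 1.97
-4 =-4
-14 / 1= -14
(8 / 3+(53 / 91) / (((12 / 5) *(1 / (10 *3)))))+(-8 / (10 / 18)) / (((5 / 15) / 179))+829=-18820219 / 2730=-6893.85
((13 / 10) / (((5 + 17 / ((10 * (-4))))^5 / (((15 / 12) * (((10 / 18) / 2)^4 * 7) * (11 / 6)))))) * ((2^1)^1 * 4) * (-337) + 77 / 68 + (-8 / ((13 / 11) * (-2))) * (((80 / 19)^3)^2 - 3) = 18850.20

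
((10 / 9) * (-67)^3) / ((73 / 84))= -84213640 / 219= -384537.17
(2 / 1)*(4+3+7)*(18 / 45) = 56 / 5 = 11.20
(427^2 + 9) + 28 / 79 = 14404730 / 79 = 182338.35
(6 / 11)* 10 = 60 / 11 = 5.45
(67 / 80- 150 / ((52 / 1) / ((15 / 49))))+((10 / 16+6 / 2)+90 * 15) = 68978409 / 50960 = 1353.58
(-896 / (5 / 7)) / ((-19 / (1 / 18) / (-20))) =-12544 / 171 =-73.36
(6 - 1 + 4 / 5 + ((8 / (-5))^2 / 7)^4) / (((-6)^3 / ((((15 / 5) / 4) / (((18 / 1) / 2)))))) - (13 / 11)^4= -69512037256235081 / 35592454012500000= -1.95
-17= -17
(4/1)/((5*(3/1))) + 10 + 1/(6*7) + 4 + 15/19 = 15.08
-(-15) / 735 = 1 / 49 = 0.02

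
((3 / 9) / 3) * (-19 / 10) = -19 / 90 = -0.21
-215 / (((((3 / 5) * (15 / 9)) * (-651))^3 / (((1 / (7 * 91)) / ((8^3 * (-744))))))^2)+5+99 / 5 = 555740790241866891066341505424686029 / 22408902832333342381707318767124480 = 24.80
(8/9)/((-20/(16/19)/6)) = -64/285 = -0.22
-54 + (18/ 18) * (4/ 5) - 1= -271/ 5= -54.20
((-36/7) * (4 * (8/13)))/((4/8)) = -2304/91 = -25.32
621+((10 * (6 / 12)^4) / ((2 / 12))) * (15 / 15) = 2499 / 4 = 624.75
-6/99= -2/33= -0.06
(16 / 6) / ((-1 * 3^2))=-8 / 27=-0.30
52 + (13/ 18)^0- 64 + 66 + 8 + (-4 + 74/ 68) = 2043/ 34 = 60.09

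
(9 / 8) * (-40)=-45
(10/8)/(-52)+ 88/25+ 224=1182979/5200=227.50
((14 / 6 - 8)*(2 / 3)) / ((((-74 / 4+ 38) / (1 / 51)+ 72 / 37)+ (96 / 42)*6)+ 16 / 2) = -17612 / 4746663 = -0.00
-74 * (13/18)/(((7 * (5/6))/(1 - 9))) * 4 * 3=30784/35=879.54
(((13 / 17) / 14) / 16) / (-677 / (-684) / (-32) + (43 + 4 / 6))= 8892 / 113656781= 0.00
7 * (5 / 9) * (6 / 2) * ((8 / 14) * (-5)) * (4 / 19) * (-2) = 800 / 57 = 14.04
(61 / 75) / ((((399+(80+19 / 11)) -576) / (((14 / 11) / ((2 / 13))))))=-0.07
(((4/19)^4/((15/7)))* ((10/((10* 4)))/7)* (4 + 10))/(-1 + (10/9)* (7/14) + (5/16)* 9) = 43008/222197305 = 0.00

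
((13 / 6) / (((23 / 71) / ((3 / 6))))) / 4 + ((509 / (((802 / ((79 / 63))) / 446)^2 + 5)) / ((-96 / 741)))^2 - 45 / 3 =105047697075324416555248412093 / 338877145307196207845376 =309987.55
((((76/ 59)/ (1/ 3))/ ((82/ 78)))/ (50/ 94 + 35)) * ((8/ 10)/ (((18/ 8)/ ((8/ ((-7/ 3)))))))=-8915712/ 70695275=-0.13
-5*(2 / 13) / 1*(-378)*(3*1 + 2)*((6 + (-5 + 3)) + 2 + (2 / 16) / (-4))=902475 / 104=8677.64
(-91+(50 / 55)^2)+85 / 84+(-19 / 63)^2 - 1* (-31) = -111553571 / 1920996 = -58.07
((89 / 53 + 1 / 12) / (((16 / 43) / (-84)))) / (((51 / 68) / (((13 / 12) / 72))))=-4386473 / 549504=-7.98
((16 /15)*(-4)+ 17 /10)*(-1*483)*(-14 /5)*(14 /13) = -3738.17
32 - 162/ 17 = 382/ 17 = 22.47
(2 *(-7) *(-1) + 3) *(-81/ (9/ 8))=-1224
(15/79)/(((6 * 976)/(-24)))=-15/19276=-0.00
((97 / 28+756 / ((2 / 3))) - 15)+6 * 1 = 31597 / 28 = 1128.46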